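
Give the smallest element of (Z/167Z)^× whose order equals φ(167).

5

φ(167) = 167 − 1 = 166 = 2 · 83.
Test candidates g = 2, 3, … against the prime factors q ∈ {2, 83} of φ(167): g is a generator iff g^(166/q) ≢ 1 for every such q.
g = 2: 2^83 ≡ 1 — hits 1, so not a primitive root.
g = 3: 3^83 ≡ 1 — hits 1, so not a primitive root.
g = 4: 4^83 ≡ 1 — hits 1, so not a primitive root.
g = 5: 5^83 ≡ 166; 5^2 ≡ 25 — none is 1, so 5 is a primitive root.
So 5 is the smallest generator of (Z/167Z)^×.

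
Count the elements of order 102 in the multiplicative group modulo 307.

φ(307) = 307 − 1 = 306 = 2 · 3^2 · 17.
(Z/307Z)^× is cyclic (|G| = 306); a cyclic group of order m has exactly φ(d) elements of each order d | m, and none otherwise.
102 = 2 · 3 · 17 divides 306, and φ(102) = 32.

32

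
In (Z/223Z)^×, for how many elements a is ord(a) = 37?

36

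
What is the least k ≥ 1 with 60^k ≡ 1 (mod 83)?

82

The order of 60 must divide φ(83) = 83 − 1 = 82 = 2 · 41.
Divisors of 82: 1, 2, 41, 82.
Test each divisor d:
60^1 ≡ 60 (mod 83)
60^2 ≡ 31 (mod 83)
60^41 ≡ 82 (mod 83)
60^82 ≡ 1 (mod 83) ✓
Therefore the multiplicative order of 60 modulo 83 is 82.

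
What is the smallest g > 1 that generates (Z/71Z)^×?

φ(71) = 71 − 1 = 70 = 2 · 5 · 7.
Test candidates g = 2, 3, … against the prime factors q ∈ {2, 5, 7} of φ(71): g is a generator iff g^(70/q) ≢ 1 for every such q.
g = 2: 2^35 ≡ 1 — hits 1, so not a primitive root.
g = 3: 3^35 ≡ 1 — hits 1, so not a primitive root.
g = 4: 4^35 ≡ 1 — hits 1, so not a primitive root.
g = 5: 5^35 ≡ 1 — hits 1, so not a primitive root.
g = 6: 6^35 ≡ 1 — hits 1, so not a primitive root.
g = 7: 7^35 ≡ 70; 7^14 ≡ 54; 7^10 ≡ 45 — none is 1, so 7 is a primitive root.
The smallest primitive root modulo 71 is 7.

7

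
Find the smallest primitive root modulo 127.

φ(127) = 127 − 1 = 126 = 2 · 3^2 · 7.
Test candidates g = 2, 3, … against the prime factors q ∈ {2, 3, 7} of φ(127): g is a generator iff g^(126/q) ≢ 1 for every such q.
g = 2: 2^63 ≡ 1 — hits 1, so not a primitive root.
g = 3: 3^63 ≡ 126; 3^42 ≡ 107; 3^18 ≡ 4 — none is 1, so 3 is a primitive root.
Hence the least primitive root of 127 is 3.

3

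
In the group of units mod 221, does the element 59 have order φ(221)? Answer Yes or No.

No

221 = 13 · 17 is a product of two distinct odd primes, so (Z/221Z)^× ≅ (Z/13Z)^× × (Z/17Z)^× is not cyclic.
No primitive root modulo 221 exists; in particular 59 is not one.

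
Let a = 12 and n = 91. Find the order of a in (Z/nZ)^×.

6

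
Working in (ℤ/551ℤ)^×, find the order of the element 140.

By Lagrange's theorem, ord_551(140) divides φ(551) = φ(19·29) = (19−1)·(29−1) = 18·28 = 504 = 2^3 · 3^2 · 7.
Divisors of 504: 1, 2, 3, 4, 6, 7, 8, 9, 12, 14, 18, 21, 24, 28, 36, 42, 56, 63, 72, 84, 126, 168, 252, 504.
Check 140^d mod 551 for each divisor in increasing order:
140^1 ≡ 140 (mod 551)
140^2 ≡ 315 (mod 551)
140^3 ≡ 20 (mod 551)
140^4 ≡ 45 (mod 551)
140^6 ≡ 400 (mod 551)
140^7 ≡ 349 (mod 551)
140^8 ≡ 372 (mod 551)
140^9 ≡ 286 (mod 551)
140^12 ≡ 210 (mod 551)
140^14 ≡ 30 (mod 551)
140^18 ≡ 248 (mod 551)
140^21 ≡ 1 (mod 551) ✓
Hence ord(140) = 21.

21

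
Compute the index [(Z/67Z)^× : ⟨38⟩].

11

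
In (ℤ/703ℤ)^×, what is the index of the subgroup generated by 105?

18

ord(105) | φ(703) = φ(19·37) = (19−1)·(37−1) = 18·36 = 648 = 2^3 · 3^4.
Divisors of 648: 1, 2, 3, 4, 6, 8, 9, 12, 18, 24, 27, 36, 54, 72, 81, 108, 162, 216, 324, 648.
Test each divisor d:
105^1 ≡ 105 (mod 703)
105^2 ≡ 480 (mod 703)
105^3 ≡ 487 (mod 703)
105^4 ≡ 519 (mod 703)
105^6 ≡ 258 (mod 703)
105^8 ≡ 112 (mod 703)
105^9 ≡ 512 (mod 703)
105^12 ≡ 482 (mod 703)
105^18 ≡ 628 (mod 703)
105^24 ≡ 334 (mod 703)
105^27 ≡ 265 (mod 703)
105^36 ≡ 1 (mod 703) ✓
So ord_703(105) = 36, hence |⟨105⟩| = 36.
The index is φ(703) / ord(105) = 648 / 36 = 18.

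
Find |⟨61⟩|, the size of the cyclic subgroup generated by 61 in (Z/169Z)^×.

The order of 61 must divide φ(169) = φ(13^2) = 13·(13−1) = 156 = 2^2 · 3 · 13.
Divisors of 156: 1, 2, 3, 4, 6, 12, 13, 26, 39, 52, 78, 156.
Compute 61^d (mod 169) for the divisors d until we hit 1:
61^1 ≡ 61 (mod 169)
61^2 ≡ 3 (mod 169)
61^3 ≡ 14 (mod 169)
61^4 ≡ 9 (mod 169)
61^6 ≡ 27 (mod 169)
61^12 ≡ 53 (mod 169)
61^13 ≡ 22 (mod 169)
61^26 ≡ 146 (mod 169)
61^39 ≡ 1 (mod 169) ✓
Hence ord(61) = 39.

39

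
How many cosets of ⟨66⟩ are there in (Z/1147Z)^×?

18

ord(66) | φ(1147) = φ(31·37) = (31−1)·(37−1) = 30·36 = 1080 = 2^3 · 3^3 · 5.
Divisors of 1080: 1, 2, 3, 4, 5, 6, 8, 9, 10, 12, 15, 18, 20, 24, 27, 30, 36, 40, 45, 54, 60, 72, 90, 108, 120, 135, 180, 216, 270, 360, 540, 1080.
Check 66^d mod 1147 for each divisor in increasing order:
66^1 ≡ 66 (mod 1147)
66^2 ≡ 915 (mod 1147)
66^3 ≡ 746 (mod 1147)
66^4 ≡ 1062 (mod 1147)
66^5 ≡ 125 (mod 1147)
66^6 ≡ 221 (mod 1147)
66^8 ≡ 343 (mod 1147)
66^9 ≡ 845 (mod 1147)
66^10 ≡ 714 (mod 1147)
66^12 ≡ 667 (mod 1147)
66^15 ≡ 931 (mod 1147)
66^18 ≡ 591 (mod 1147)
66^20 ≡ 528 (mod 1147)
66^24 ≡ 1000 (mod 1147)
66^27 ≡ 450 (mod 1147)
66^30 ≡ 776 (mod 1147)
66^36 ≡ 593 (mod 1147)
66^40 ≡ 63 (mod 1147)
66^45 ≡ 993 (mod 1147)
66^54 ≡ 628 (mod 1147)
66^60 ≡ 1 (mod 1147) ✓
Thus |⟨66⟩| = ord(66) = 60.
Index = |(Z/1147Z)^×| / |⟨66⟩| = 1080 / 60 = 18.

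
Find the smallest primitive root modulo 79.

3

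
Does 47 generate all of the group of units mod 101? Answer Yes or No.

No

φ(101) = 101 − 1 = 100 = 2^2 · 5^2.
Test 47^(100/q) mod 101 for each prime factor q of 100:
47^50 ≡ 1 (mod 101)  [q = 2: ≡ 1 ✗]
47^20 ≡ 87 (mod 101)  [q = 5: ≢ 1 ✓]
The check at q = 2 fails, so 47 generates a proper subgroup.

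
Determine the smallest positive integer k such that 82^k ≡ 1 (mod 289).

By Lagrange's theorem, ord_289(82) divides φ(289) = φ(17^2) = 17·(17−1) = 272 = 2^4 · 17.
Divisors of 272: 1, 2, 4, 8, 16, 17, 34, 68, 136, 272.
Check 82^d mod 289 for each divisor in increasing order:
82^1 ≡ 82
82^2 ≡ 77
82^4 ≡ 149
82^8 ≡ 237
82^16 ≡ 103
82^17 ≡ 65
82^34 ≡ 179
82^68 ≡ 251
82^136 ≡ 288
82^272 ≡ 1
So ord_289(82) = 272.

272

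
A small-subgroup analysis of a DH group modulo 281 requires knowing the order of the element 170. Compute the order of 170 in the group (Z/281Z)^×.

70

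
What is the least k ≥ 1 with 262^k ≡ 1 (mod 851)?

198

By Lagrange's theorem, ord_851(262) divides φ(851) = φ(23·37) = (23−1)·(37−1) = 22·36 = 792 = 2^3 · 3^2 · 11.
Divisors of 792: 1, 2, 3, 4, 6, 8, 9, 11, 12, 18, 22, 24, 33, 36, 44, 66, 72, 88, 99, 132, 198, 264, 396, 792.
Test each divisor d:
262^1 ≡ 262
262^2 ≡ 564
262^3 ≡ 545
262^4 ≡ 673
262^6 ≡ 26
262^8 ≡ 197
262^9 ≡ 554
262^11 ≡ 139
262^12 ≡ 676
262^18 ≡ 556
262^22 ≡ 599
262^24 ≡ 840
262^33 ≡ 714
262^36 ≡ 223
262^44 ≡ 530
262^66 ≡ 47
262^72 ≡ 371
262^88 ≡ 70
262^99 ≡ 369
262^132 ≡ 507
262^198 ≡ 1
So ord_851(262) = 198.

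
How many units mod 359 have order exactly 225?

0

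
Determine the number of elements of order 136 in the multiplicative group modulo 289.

64

φ(289) = φ(17^2) = 17·(17−1) = 272 = 2^4 · 17.
(Z/289Z)^× is cyclic (|G| = 272); a cyclic group of order m has exactly φ(d) elements of each order d | m, and none otherwise.
136 = 2^3 · 17 divides 272, and φ(136) = 64.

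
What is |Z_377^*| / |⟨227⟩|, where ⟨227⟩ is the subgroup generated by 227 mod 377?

The order of 227 must divide φ(377) = φ(13·29) = (13−1)·(29−1) = 12·28 = 336 = 2^4 · 3 · 7.
Divisors of 336: 1, 2, 3, 4, 6, 7, 8, 12, 14, 16, 21, 24, 28, 42, 48, 56, 84, 112, 168, 336.
Test each divisor d:
227^1 ≡ 227
227^2 ≡ 257
227^3 ≡ 281
227^4 ≡ 74
227^6 ≡ 168
227^7 ≡ 59
227^8 ≡ 198
227^12 ≡ 326
227^14 ≡ 88
227^16 ≡ 373
227^21 ≡ 291
227^24 ≡ 339
227^28 ≡ 204
227^42 ≡ 233
227^48 ≡ 313
227^56 ≡ 146
227^84 ≡ 1
So ord_377(227) = 84, hence |⟨227⟩| = 84.
[(Z/377Z)^× : ⟨227⟩] = 336/84 = 4.

4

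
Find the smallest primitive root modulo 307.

φ(307) = 307 − 1 = 306 = 2 · 3^2 · 17.
g is a primitive root iff g^(306/q) ≢ 1 (mod 307) for each prime q ∈ {2, 3, 17}.
g = 2: 2^153 ≡ 306; 2^102 ≡ 1 — hits 1, so not a primitive root.
g = 3: 3^153 ≡ 306; 3^102 ≡ 1 — hits 1, so not a primitive root.
g = 4: 4^153 ≡ 1 — hits 1, so not a primitive root.
g = 5: 5^153 ≡ 306; 5^102 ≡ 289; 5^18 ≡ 81 — none is 1, so 5 is a primitive root.
The smallest primitive root modulo 307 is 5.

5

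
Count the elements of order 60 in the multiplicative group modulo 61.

φ(61) = 61 − 1 = 60 = 2^2 · 3 · 5.
(Z/61Z)^× is cyclic (|G| = 60); a cyclic group of order m has exactly φ(d) elements of each order d | m, and none otherwise.
60 = 2^2 · 3 · 5 divides 60, and φ(60) = 16.

16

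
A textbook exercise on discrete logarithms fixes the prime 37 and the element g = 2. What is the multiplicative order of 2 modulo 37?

ord(2) | φ(37) = 37 − 1 = 36 = 2^2 · 3^2.
Divisors of 36: 1, 2, 3, 4, 6, 9, 12, 18, 36.
Test each divisor d:
2^1 ≡ 2 (mod 37)
2^2 ≡ 4 (mod 37)
2^3 ≡ 8 (mod 37)
2^4 ≡ 16 (mod 37)
2^6 ≡ 27 (mod 37)
2^9 ≡ 31 (mod 37)
2^12 ≡ 26 (mod 37)
2^18 ≡ 36 (mod 37)
2^36 ≡ 1 (mod 37) ✓
Hence ord(2) = 36.

36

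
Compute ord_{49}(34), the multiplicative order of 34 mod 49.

14

Since 34 ∈ (Z/49Z)^×, its order divides φ(49) = φ(7^2) = 7·(7−1) = 42 = 2 · 3 · 7.
Divisors of 42: 1, 2, 3, 6, 7, 14, 21, 42.
Compute 34^d (mod 49) for the divisors d until we hit 1:
34^1 ≡ 34
34^2 ≡ 29
34^3 ≡ 6
34^6 ≡ 36
34^7 ≡ 48
34^14 ≡ 1
Hence ord(34) = 14.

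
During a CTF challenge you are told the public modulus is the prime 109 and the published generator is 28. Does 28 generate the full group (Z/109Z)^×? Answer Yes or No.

No

φ(109) = 109 − 1 = 108 = 2^2 · 3^3.
Test 28^(108/q) mod 109 for each prime factor q of 108:
28^54 ≡ 1 (mod 109)  [q = 2: ≡ 1 ✗]
28^36 ≡ 63 (mod 109)  [q = 3: ≢ 1 ✓]
The check at q = 2 fails, so 28 generates a proper subgroup.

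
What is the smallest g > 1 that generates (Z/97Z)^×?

5

φ(97) = 97 − 1 = 96 = 2^5 · 3.
Test candidates g = 2, 3, … against the prime factors q ∈ {2, 3} of φ(97): g is a generator iff g^(96/q) ≢ 1 for every such q.
g = 2: 2^48 ≡ 1 — hits 1, so not a primitive root.
g = 3: 3^48 ≡ 1 — hits 1, so not a primitive root.
g = 4: 4^48 ≡ 1 — hits 1, so not a primitive root.
g = 5: 5^48 ≡ 96; 5^32 ≡ 35 — none is 1, so 5 is a primitive root.
Hence the least primitive root of 97 is 5.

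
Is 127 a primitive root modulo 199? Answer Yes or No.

Yes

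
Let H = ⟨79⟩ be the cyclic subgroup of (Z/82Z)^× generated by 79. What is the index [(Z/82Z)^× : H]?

5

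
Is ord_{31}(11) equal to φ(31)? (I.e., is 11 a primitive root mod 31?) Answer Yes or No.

φ(31) = 31 − 1 = 30 = 2 · 3 · 5.
Test 11^(30/q) mod 31 for each prime factor q of 30:
11^15 ≡ 30 (mod 31)  [q = 2: ≢ 1 ✓]
11^10 ≡ 5 (mod 31)  [q = 3: ≢ 1 ✓]
11^6 ≡ 4 (mod 31)  [q = 5: ≢ 1 ✓]
All checks pass, so 11 has order 30 and is a primitive root modulo 31.

Yes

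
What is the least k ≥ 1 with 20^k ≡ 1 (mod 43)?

42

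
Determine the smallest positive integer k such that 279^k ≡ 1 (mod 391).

176

By Lagrange's theorem, ord_391(279) divides φ(391) = φ(17·23) = (17−1)·(23−1) = 16·22 = 352 = 2^5 · 11.
Divisors of 352: 1, 2, 4, 8, 11, 16, 22, 32, 44, 88, 176, 352.
Check 279^d mod 391 for each divisor in increasing order:
279^1 ≡ 279
279^2 ≡ 32
279^4 ≡ 242
279^8 ≡ 305
279^11 ≡ 116
279^16 ≡ 358
279^22 ≡ 162
279^32 ≡ 307
279^44 ≡ 47
279^88 ≡ 254
279^176 ≡ 1
Therefore the multiplicative order of 279 modulo 391 is 176.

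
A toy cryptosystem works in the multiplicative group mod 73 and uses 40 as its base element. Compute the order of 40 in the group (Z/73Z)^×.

72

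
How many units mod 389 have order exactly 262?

0

φ(389) = 389 − 1 = 388 = 2^2 · 97.
In a cyclic group of order 388, there are φ(d) elements of order d for each divisor d of 388, and zero for non-divisors.
Since 262 ∤ 388, the count is 0.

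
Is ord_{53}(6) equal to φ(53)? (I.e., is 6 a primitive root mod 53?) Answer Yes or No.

No

φ(53) = 53 − 1 = 52 = 2^2 · 13.
An element g generates (Z/53Z)^× iff g^(52/q) ≢ 1 (mod 53) for each prime q ∈ {2, 13}.
6^26 ≡ 1 (mod 53)  [q = 2: ≡ 1 ✗]
6^4 ≡ 24 (mod 53)  [q = 13: ≢ 1 ✓]
The check at q = 2 fails, so 6 generates a proper subgroup.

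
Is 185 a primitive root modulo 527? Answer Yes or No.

No

527 = 17 · 31 is a product of two distinct odd primes, so (Z/527Z)^× ≅ (Z/17Z)^× × (Z/31Z)^× is not cyclic.
No primitive root modulo 527 exists; in particular 185 is not one.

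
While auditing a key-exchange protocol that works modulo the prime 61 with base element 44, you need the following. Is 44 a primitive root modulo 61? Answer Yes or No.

φ(61) = 61 − 1 = 60 = 2^2 · 3 · 5.
An element g generates (Z/61Z)^× iff g^(60/q) ≢ 1 (mod 61) for each prime q ∈ {2, 3, 5}.
44^30 ≡ 60 (mod 61)  [q = 2: ≢ 1 ✓]
44^20 ≡ 13 (mod 61)  [q = 3: ≢ 1 ✓]
44^12 ≡ 20 (mod 61)  [q = 5: ≢ 1 ✓]
All checks pass, so 44 has order 60 and is a primitive root modulo 61.

Yes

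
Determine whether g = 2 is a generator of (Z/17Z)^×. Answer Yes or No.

φ(17) = 17 − 1 = 16 = 2^4.
An element g generates (Z/17Z)^× iff g^(16/q) ≢ 1 (mod 17) for each prime q ∈ {2}.
2^8 ≡ 1 (mod 17)  [q = 2: ≡ 1 ✗]
The check at q = 2 fails, so 2 generates a proper subgroup.

No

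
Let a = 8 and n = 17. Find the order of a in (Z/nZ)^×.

8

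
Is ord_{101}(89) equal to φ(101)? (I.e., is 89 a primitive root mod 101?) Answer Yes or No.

Yes

φ(101) = 101 − 1 = 100 = 2^2 · 5^2.
Test 89^(100/q) mod 101 for each prime factor q of 100:
89^50 ≡ 100 (mod 101)  [q = 2: ≢ 1 ✓]
89^20 ≡ 95 (mod 101)  [q = 5: ≢ 1 ✓]
None equal 1, so ord_101(89) = 100: 89 is a primitive root.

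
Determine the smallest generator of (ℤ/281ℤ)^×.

φ(281) = 281 − 1 = 280 = 2^3 · 5 · 7.
g is a primitive root iff g^(280/q) ≢ 1 (mod 281) for each prime q ∈ {2, 5, 7}.
g = 2: 2^140 ≡ 1 — hits 1, so not a primitive root.
g = 3: 3^140 ≡ 280; 3^56 ≡ 86; 3^40 ≡ 249 — none is 1, so 3 is a primitive root.
So 3 is the smallest generator of (Z/281Z)^×.

3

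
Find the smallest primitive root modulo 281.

3

φ(281) = 281 − 1 = 280 = 2^3 · 5 · 7.
Test candidates g = 2, 3, … against the prime factors q ∈ {2, 5, 7} of φ(281): g is a generator iff g^(280/q) ≢ 1 for every such q.
g = 2: 2^140 ≡ 1 — hits 1, so not a primitive root.
g = 3: 3^140 ≡ 280; 3^56 ≡ 86; 3^40 ≡ 249 — none is 1, so 3 is a primitive root.
So 3 is the smallest generator of (Z/281Z)^×.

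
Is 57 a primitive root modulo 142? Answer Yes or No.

No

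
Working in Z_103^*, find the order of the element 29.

By Lagrange's theorem, ord_103(29) divides φ(103) = 103 − 1 = 102 = 2 · 3 · 17.
Divisors of 102: 1, 2, 3, 6, 17, 34, 51, 102.
Compute 29^d (mod 103) for the divisors d until we hit 1:
29^1 ≡ 29 (mod 103)
29^2 ≡ 17 (mod 103)
29^3 ≡ 81 (mod 103)
29^6 ≡ 72 (mod 103)
29^17 ≡ 56 (mod 103)
29^34 ≡ 46 (mod 103)
29^51 ≡ 1 (mod 103) ✓
Therefore the multiplicative order of 29 modulo 103 is 51.

51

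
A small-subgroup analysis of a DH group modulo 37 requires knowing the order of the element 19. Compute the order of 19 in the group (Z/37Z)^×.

36

By Lagrange's theorem, ord_37(19) divides φ(37) = 37 − 1 = 36 = 2^2 · 3^2.
Divisors of 36: 1, 2, 3, 4, 6, 9, 12, 18, 36.
Test each divisor d:
19^1 ≡ 19
19^2 ≡ 28
19^3 ≡ 14
19^4 ≡ 7
19^6 ≡ 11
19^9 ≡ 6
19^12 ≡ 10
19^18 ≡ 36
19^36 ≡ 1
So ord_37(19) = 36.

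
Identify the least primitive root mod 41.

6

φ(41) = 41 − 1 = 40 = 2^3 · 5.
g is a primitive root iff g^(40/q) ≢ 1 (mod 41) for each prime q ∈ {2, 5}.
g = 2: 2^20 ≡ 1 — hits 1, so not a primitive root.
g = 3: 3^20 ≡ 40; 3^8 ≡ 1 — hits 1, so not a primitive root.
g = 4: 4^20 ≡ 1 — hits 1, so not a primitive root.
g = 5: 5^20 ≡ 1 — hits 1, so not a primitive root.
g = 6: 6^20 ≡ 40; 6^8 ≡ 10 — none is 1, so 6 is a primitive root.
The smallest primitive root modulo 41 is 6.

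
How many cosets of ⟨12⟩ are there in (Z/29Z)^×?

ord(12) | φ(29) = 29 − 1 = 28 = 2^2 · 7.
Divisors of 28: 1, 2, 4, 7, 14, 28.
Compute 12^d (mod 29) for the divisors d until we hit 1:
12^1 ≡ 12 (mod 29)
12^2 ≡ 28 (mod 29)
12^4 ≡ 1 (mod 29) ✓
Thus |⟨12⟩| = ord(12) = 4.
[(Z/29Z)^× : ⟨12⟩] = 28/4 = 7.

7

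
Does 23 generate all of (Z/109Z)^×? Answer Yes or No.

φ(109) = 109 − 1 = 108 = 2^2 · 3^3.
It suffices to check that the order of 23 is not a proper divisor of 108: compute 23^(108/q) for q ∈ {2, 3}.
23^54 ≡ 108 (mod 109)  [q = 2: ≢ 1 ✓]
23^36 ≡ 1 (mod 109)  [q = 3: ≡ 1 ✗]
The check at q = 3 fails, so 23 generates a proper subgroup.

No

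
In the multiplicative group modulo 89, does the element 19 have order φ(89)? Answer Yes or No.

Yes

φ(89) = 89 − 1 = 88 = 2^3 · 11.
An element g generates (Z/89Z)^× iff g^(88/q) ≢ 1 (mod 89) for each prime q ∈ {2, 11}.
19^44 ≡ 88 (mod 89)  [q = 2: ≢ 1 ✓]
19^8 ≡ 2 (mod 89)  [q = 11: ≢ 1 ✓]
Every test exponent gives a nontrivial residue, hence 19 generates the full group.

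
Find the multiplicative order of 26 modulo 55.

By Lagrange's theorem, ord_55(26) divides φ(55) = φ(5·11) = (5−1)·(11−1) = 4·10 = 40 = 2^3 · 5.
Divisors of 40: 1, 2, 4, 5, 8, 10, 20, 40.
Compute 26^d (mod 55) for the divisors d until we hit 1:
26^1 ≡ 26
26^2 ≡ 16
26^4 ≡ 36
26^5 ≡ 1
Hence ord(26) = 5.

5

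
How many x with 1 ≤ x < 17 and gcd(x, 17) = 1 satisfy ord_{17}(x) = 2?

φ(17) = 17 − 1 = 16 = 2^4.
(Z/17Z)^× is cyclic (|G| = 16); a cyclic group of order m has exactly φ(d) elements of each order d | m, and none otherwise.
2 | 16, and φ(2) = 2 − 1 = 1.

1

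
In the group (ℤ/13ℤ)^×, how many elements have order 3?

φ(13) = 13 − 1 = 12 = 2^2 · 3.
(Z/13Z)^× is cyclic (|G| = 12); a cyclic group of order m has exactly φ(d) elements of each order d | m, and none otherwise.
3 | 12, and φ(3) = 3 − 1 = 2.

2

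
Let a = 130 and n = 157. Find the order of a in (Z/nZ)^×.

Since 130 ∈ (Z/157Z)^×, its order divides φ(157) = 157 − 1 = 156 = 2^2 · 3 · 13.
Divisors of 156: 1, 2, 3, 4, 6, 12, 13, 26, 39, 52, 78, 156.
Test each divisor d:
130^1 ≡ 130 (mod 157)
130^2 ≡ 101 (mod 157)
130^3 ≡ 99 (mod 157)
130^4 ≡ 153 (mod 157)
130^6 ≡ 67 (mod 157)
130^12 ≡ 93 (mod 157)
130^13 ≡ 1 (mod 157) ✓
Hence ord(130) = 13.

13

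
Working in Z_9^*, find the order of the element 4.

3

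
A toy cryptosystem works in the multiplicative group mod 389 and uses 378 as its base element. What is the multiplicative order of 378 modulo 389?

194

Since 378 ∈ (Z/389Z)^×, its order divides φ(389) = 389 − 1 = 388 = 2^2 · 97.
Divisors of 388: 1, 2, 4, 97, 194, 388.
Check 378^d mod 389 for each divisor in increasing order:
378^1 ≡ 378 (mod 389)
378^2 ≡ 121 (mod 389)
378^4 ≡ 248 (mod 389)
378^97 ≡ 388 (mod 389)
378^194 ≡ 1 (mod 389) ✓
Hence ord(378) = 194.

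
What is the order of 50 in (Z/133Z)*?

6

Since 50 ∈ (Z/133Z)^×, its order divides φ(133) = φ(7·19) = (7−1)·(19−1) = 6·18 = 108 = 2^2 · 3^3.
Divisors of 108: 1, 2, 3, 4, 6, 9, 12, 18, 27, 36, 54, 108.
Test each divisor d:
50^1 ≡ 50
50^2 ≡ 106
50^3 ≡ 113
50^4 ≡ 64
50^6 ≡ 1
Therefore the multiplicative order of 50 modulo 133 is 6.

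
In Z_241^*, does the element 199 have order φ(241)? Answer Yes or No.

φ(241) = 241 − 1 = 240 = 2^4 · 3 · 5.
It suffices to check that the order of 199 is not a proper divisor of 240: compute 199^(240/q) for q ∈ {2, 3, 5}.
199^120 ≡ 240 (mod 241)  [q = 2: ≢ 1 ✓]
199^80 ≡ 15 (mod 241)  [q = 3: ≢ 1 ✓]
199^48 ≡ 205 (mod 241)  [q = 5: ≢ 1 ✓]
All checks pass, so 199 has order 240 and is a primitive root modulo 241.

Yes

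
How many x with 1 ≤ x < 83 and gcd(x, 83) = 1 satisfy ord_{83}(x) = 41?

φ(83) = 83 − 1 = 82 = 2 · 41.
(Z/83Z)^× is cyclic (|G| = 82); a cyclic group of order m has exactly φ(d) elements of each order d | m, and none otherwise.
41 | 82, and φ(41) = 41 − 1 = 40.

40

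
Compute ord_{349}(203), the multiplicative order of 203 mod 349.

116

The order of 203 must divide φ(349) = 349 − 1 = 348 = 2^2 · 3 · 29.
Divisors of 348: 1, 2, 3, 4, 6, 12, 29, 58, 87, 116, 174, 348.
Test each divisor d:
203^1 ≡ 203
203^2 ≡ 27
203^3 ≡ 246
203^4 ≡ 31
203^6 ≡ 139
203^12 ≡ 126
203^29 ≡ 136
203^58 ≡ 348
203^87 ≡ 213
203^116 ≡ 1
Therefore the multiplicative order of 203 modulo 349 is 116.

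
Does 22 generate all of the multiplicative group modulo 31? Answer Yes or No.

Yes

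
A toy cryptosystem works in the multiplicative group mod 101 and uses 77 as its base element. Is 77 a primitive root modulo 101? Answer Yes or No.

φ(101) = 101 − 1 = 100 = 2^2 · 5^2.
77 is a primitive root mod 101 iff 77^(φ(101)/q) ≢ 1 for every prime q | φ(101), i.e. q ∈ {2, 5}.
77^50 ≡ 1 (mod 101)  [q = 2: ≡ 1 ✗]
77^20 ≡ 36 (mod 101)  [q = 5: ≢ 1 ✓]
Since 77^50 ≡ 1, the order of 77 divides 50 < 100, so 77 is not a primitive root.

No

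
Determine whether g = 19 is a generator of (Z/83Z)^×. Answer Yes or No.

φ(83) = 83 − 1 = 82 = 2 · 41.
An element g generates (Z/83Z)^× iff g^(82/q) ≢ 1 (mod 83) for each prime q ∈ {2, 41}.
19^41 ≡ 82 (mod 83)  [q = 2: ≢ 1 ✓]
19^2 ≡ 29 (mod 83)  [q = 41: ≢ 1 ✓]
None equal 1, so ord_83(19) = 82: 19 is a primitive root.

Yes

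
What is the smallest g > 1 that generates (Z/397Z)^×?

φ(397) = 397 − 1 = 396 = 2^2 · 3^2 · 11.
Test candidates g = 2, 3, … against the prime factors q ∈ {2, 3, 11} of φ(397): g is a generator iff g^(396/q) ≢ 1 for every such q.
g = 2: 2^198 ≡ 396; 2^132 ≡ 1 — hits 1, so not a primitive root.
g = 3: 3^198 ≡ 1 — hits 1, so not a primitive root.
g = 4: 4^198 ≡ 1 — hits 1, so not a primitive root.
g = 5: 5^198 ≡ 396; 5^132 ≡ 362; 5^36 ≡ 290 — none is 1, so 5 is a primitive root.
Hence the least primitive root of 397 is 5.

5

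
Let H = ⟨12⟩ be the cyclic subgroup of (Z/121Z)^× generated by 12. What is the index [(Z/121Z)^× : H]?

10

Since 12 ∈ (Z/121Z)^×, its order divides φ(121) = φ(11^2) = 11·(11−1) = 110 = 2 · 5 · 11.
Divisors of 110: 1, 2, 5, 10, 11, 22, 55, 110.
Check 12^d mod 121 for each divisor in increasing order:
12^1 ≡ 12 (mod 121)
12^2 ≡ 23 (mod 121)
12^5 ≡ 56 (mod 121)
12^10 ≡ 111 (mod 121)
12^11 ≡ 1 (mod 121) ✓
So ord_121(12) = 11, hence |⟨12⟩| = 11.
Index = |(Z/121Z)^×| / |⟨12⟩| = 110 / 11 = 10.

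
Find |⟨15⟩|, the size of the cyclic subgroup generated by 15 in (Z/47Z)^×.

46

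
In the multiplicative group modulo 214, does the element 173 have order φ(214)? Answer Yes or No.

φ(214) = φ(2)·φ(107) = 1·106 = 106 = 2 · 53.
Test 173^(106/q) mod 214 for each prime factor q of 106:
173^53 ≡ 213 (mod 214)  [q = 2: ≢ 1 ✓]
173^2 ≡ 183 (mod 214)  [q = 53: ≢ 1 ✓]
All checks pass, so 173 has order 106 and is a primitive root modulo 214.

Yes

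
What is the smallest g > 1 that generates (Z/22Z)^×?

7

φ(22) = φ(2)·φ(11) = 1·10 = 10 = 2 · 5.
Test candidates g = 2, 3, … against the prime factors q ∈ {2, 5} of φ(22): g is a generator iff g^(10/q) ≢ 1 for every such q.
g = 2: gcd(2, 22) = 2 > 1, not a unit — skip.
g = 3: 3^5 ≡ 1 — hits 1, so not a primitive root.
g = 4: gcd(4, 22) = 2 > 1, not a unit — skip.
g = 5: 5^5 ≡ 1 — hits 1, so not a primitive root.
g = 6: gcd(6, 22) = 2 > 1, not a unit — skip.
g = 7: 7^5 ≡ 21; 7^2 ≡ 5 — none is 1, so 7 is a primitive root.
Hence the least primitive root of 22 is 7.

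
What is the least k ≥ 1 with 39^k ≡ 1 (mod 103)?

34

Since 39 ∈ (Z/103Z)^×, its order divides φ(103) = 103 − 1 = 102 = 2 · 3 · 17.
Divisors of 102: 1, 2, 3, 6, 17, 34, 51, 102.
Compute 39^d (mod 103) for the divisors d until we hit 1:
39^1 ≡ 39
39^2 ≡ 79
39^3 ≡ 94
39^6 ≡ 81
39^17 ≡ 102
39^34 ≡ 1
The smallest such exponent is 34, so the order of 39 is 34.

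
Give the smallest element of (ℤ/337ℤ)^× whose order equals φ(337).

10

φ(337) = 337 − 1 = 336 = 2^4 · 3 · 7.
Test candidates g = 2, 3, … against the prime factors q ∈ {2, 3, 7} of φ(337): g is a generator iff g^(336/q) ≢ 1 for every such q.
g = 2: 2^168 ≡ 1 — hits 1, so not a primitive root.
g = 3: 3^168 ≡ 1 — hits 1, so not a primitive root.
g = 4: 4^168 ≡ 1 — hits 1, so not a primitive root.
g = 5: 5^168 ≡ 336; 5^112 ≡ 1 — hits 1, so not a primitive root.
g = 6: 6^168 ≡ 1 — hits 1, so not a primitive root.
g = 7: 7^168 ≡ 1 — hits 1, so not a primitive root.
g = 8: 8^168 ≡ 1 — hits 1, so not a primitive root.
g = 9: 9^168 ≡ 1 — hits 1, so not a primitive root.
g = 10: 10^168 ≡ 336; 10^112 ≡ 128; 10^48 ≡ 175 — none is 1, so 10 is a primitive root.
The smallest primitive root modulo 337 is 10.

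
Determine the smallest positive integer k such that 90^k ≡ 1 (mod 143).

10

The order of 90 must divide φ(143) = φ(11·13) = (11−1)·(13−1) = 10·12 = 120 = 2^3 · 3 · 5.
Divisors of 120: 1, 2, 3, 4, 5, 6, 8, 10, 12, 15, 20, 24, 30, 40, 60, 120.
Check 90^d mod 143 for each divisor in increasing order:
90^1 ≡ 90
90^2 ≡ 92
90^3 ≡ 129
90^4 ≡ 27
90^5 ≡ 142
90^6 ≡ 53
90^8 ≡ 14
90^10 ≡ 1
Hence ord(90) = 10.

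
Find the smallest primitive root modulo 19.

2

φ(19) = 19 − 1 = 18 = 2 · 3^2.
g is a primitive root iff g^(18/q) ≢ 1 (mod 19) for each prime q ∈ {2, 3}.
g = 2: 2^9 ≡ 18; 2^6 ≡ 7 — none is 1, so 2 is a primitive root.
So 2 is the smallest generator of (Z/19Z)^×.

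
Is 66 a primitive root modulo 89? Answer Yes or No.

φ(89) = 89 − 1 = 88 = 2^3 · 11.
66 is a primitive root mod 89 iff 66^(φ(89)/q) ≢ 1 for every prime q | φ(89), i.e. q ∈ {2, 11}.
66^44 ≡ 88 (mod 89)  [q = 2: ≢ 1 ✓]
66^8 ≡ 2 (mod 89)  [q = 11: ≢ 1 ✓]
Every test exponent gives a nontrivial residue, hence 66 generates the full group.

Yes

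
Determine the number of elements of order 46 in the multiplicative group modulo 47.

22

φ(47) = 47 − 1 = 46 = 2 · 23.
In a cyclic group of order 46, there are φ(d) elements of order d for each divisor d of 46, and zero for non-divisors.
46 = 2 · 23 divides 46, and φ(46) = 22.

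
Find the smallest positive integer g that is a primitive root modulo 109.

φ(109) = 109 − 1 = 108 = 2^2 · 3^3.
Test candidates g = 2, 3, … against the prime factors q ∈ {2, 3} of φ(109): g is a generator iff g^(108/q) ≢ 1 for every such q.
g = 2: 2^54 ≡ 108; 2^36 ≡ 1 — hits 1, so not a primitive root.
g = 3: 3^54 ≡ 1 — hits 1, so not a primitive root.
g = 4: 4^54 ≡ 1 — hits 1, so not a primitive root.
g = 5: 5^54 ≡ 1 — hits 1, so not a primitive root.
g = 6: 6^54 ≡ 108; 6^36 ≡ 63 — none is 1, so 6 is a primitive root.
Hence the least primitive root of 109 is 6.

6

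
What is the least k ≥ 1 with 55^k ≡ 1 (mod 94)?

23

Since 55 ∈ (Z/94Z)^×, its order divides φ(94) = φ(2)·φ(47) = 1·46 = 46 = 2 · 23.
Divisors of 46: 1, 2, 23, 46.
Check 55^d mod 94 for each divisor in increasing order:
55^1 ≡ 55 (mod 94)
55^2 ≡ 17 (mod 94)
55^23 ≡ 1 (mod 94) ✓
So ord_94(55) = 23.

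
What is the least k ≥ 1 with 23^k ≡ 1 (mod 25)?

By Lagrange's theorem, ord_25(23) divides φ(25) = φ(5^2) = 5·(5−1) = 20 = 2^2 · 5.
Divisors of 20: 1, 2, 4, 5, 10, 20.
Evaluate successive powers at the divisors of 20:
23^1 ≡ 23
23^2 ≡ 4
23^4 ≡ 16
23^5 ≡ 18
23^10 ≡ 24
23^20 ≡ 1
So ord_25(23) = 20.

20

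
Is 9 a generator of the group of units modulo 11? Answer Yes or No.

No

φ(11) = 11 − 1 = 10 = 2 · 5.
An element g generates (Z/11Z)^× iff g^(10/q) ≢ 1 (mod 11) for each prime q ∈ {2, 5}.
9^5 ≡ 1 (mod 11)  [q = 2: ≡ 1 ✗]
9^2 ≡ 4 (mod 11)  [q = 5: ≢ 1 ✓]
The check at q = 2 fails, so 9 generates a proper subgroup.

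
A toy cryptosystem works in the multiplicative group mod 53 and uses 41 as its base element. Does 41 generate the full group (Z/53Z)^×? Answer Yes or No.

Yes

φ(53) = 53 − 1 = 52 = 2^2 · 13.
Test 41^(52/q) mod 53 for each prime factor q of 52:
41^26 ≡ 52 (mod 53)  [q = 2: ≢ 1 ✓]
41^4 ≡ 13 (mod 53)  [q = 13: ≢ 1 ✓]
All checks pass, so 41 has order 52 and is a primitive root modulo 53.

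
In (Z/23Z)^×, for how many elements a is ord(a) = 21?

0

φ(23) = 23 − 1 = 22 = 2 · 11.
(Z/23Z)^× is cyclic (|G| = 22); a cyclic group of order m has exactly φ(d) elements of each order d | m, and none otherwise.
21 does not divide 22, so no element of (Z/23Z)^× has order 21.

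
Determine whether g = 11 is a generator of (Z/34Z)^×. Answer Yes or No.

φ(34) = φ(2)·φ(17) = 1·16 = 16 = 2^4.
Test 11^(16/q) mod 34 for each prime factor q of 16:
11^8 ≡ 33 (mod 34)  [q = 2: ≢ 1 ✓]
None equal 1, so ord_34(11) = 16: 11 is a primitive root.

Yes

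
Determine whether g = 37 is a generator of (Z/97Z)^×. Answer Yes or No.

φ(97) = 97 − 1 = 96 = 2^5 · 3.
It suffices to check that the order of 37 is not a proper divisor of 96: compute 37^(96/q) for q ∈ {2, 3}.
37^48 ≡ 96 (mod 97)  [q = 2: ≢ 1 ✓]
37^32 ≡ 35 (mod 97)  [q = 3: ≢ 1 ✓]
All checks pass, so 37 has order 96 and is a primitive root modulo 97.

Yes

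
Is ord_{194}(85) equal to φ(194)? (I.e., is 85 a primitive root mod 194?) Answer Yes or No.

φ(194) = φ(2)·φ(97) = 1·96 = 96 = 2^5 · 3.
85 is a primitive root mod 194 iff 85^(φ(194)/q) ≢ 1 for every prime q | φ(194), i.e. q ∈ {2, 3}.
85^48 ≡ 1 (mod 194)  [q = 2: ≡ 1 ✗]
85^32 ≡ 1 (mod 194)  [q = 3: ≡ 1 ✗]
The check at q = 2 fails, so 85 generates a proper subgroup.

No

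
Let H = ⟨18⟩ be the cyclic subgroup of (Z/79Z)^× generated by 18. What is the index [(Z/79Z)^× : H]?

6

Since 18 ∈ (Z/79Z)^×, its order divides φ(79) = 79 − 1 = 78 = 2 · 3 · 13.
Divisors of 78: 1, 2, 3, 6, 13, 26, 39, 78.
Check 18^d mod 79 for each divisor in increasing order:
18^1 ≡ 18 (mod 79)
18^2 ≡ 8 (mod 79)
18^3 ≡ 65 (mod 79)
18^6 ≡ 38 (mod 79)
18^13 ≡ 1 (mod 79) ✓
The order of 18 is 13, so the subgroup it generates has 13 elements.
[(Z/79Z)^× : ⟨18⟩] = 78/13 = 6.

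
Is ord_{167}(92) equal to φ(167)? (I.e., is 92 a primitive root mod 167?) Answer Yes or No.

φ(167) = 167 − 1 = 166 = 2 · 83.
92 is a primitive root mod 167 iff 92^(φ(167)/q) ≢ 1 for every prime q | φ(167), i.e. q ∈ {2, 83}.
92^83 ≡ 166 (mod 167)  [q = 2: ≢ 1 ✓]
92^2 ≡ 114 (mod 167)  [q = 83: ≢ 1 ✓]
Every test exponent gives a nontrivial residue, hence 92 generates the full group.

Yes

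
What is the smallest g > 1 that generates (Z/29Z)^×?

φ(29) = 29 − 1 = 28 = 2^2 · 7.
Test candidates g = 2, 3, … against the prime factors q ∈ {2, 7} of φ(29): g is a generator iff g^(28/q) ≢ 1 for every such q.
g = 2: 2^14 ≡ 28; 2^4 ≡ 16 — none is 1, so 2 is a primitive root.
So 2 is the smallest generator of (Z/29Z)^×.

2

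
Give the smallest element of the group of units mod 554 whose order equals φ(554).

5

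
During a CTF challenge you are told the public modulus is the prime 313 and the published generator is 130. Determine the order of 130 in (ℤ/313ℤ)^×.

312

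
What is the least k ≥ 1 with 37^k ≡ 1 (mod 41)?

5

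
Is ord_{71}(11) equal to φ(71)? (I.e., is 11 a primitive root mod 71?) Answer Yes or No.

φ(71) = 71 − 1 = 70 = 2 · 5 · 7.
It suffices to check that the order of 11 is not a proper divisor of 70: compute 11^(70/q) for q ∈ {2, 5, 7}.
11^35 ≡ 70 (mod 71)  [q = 2: ≢ 1 ✓]
11^14 ≡ 54 (mod 71)  [q = 5: ≢ 1 ✓]
11^10 ≡ 32 (mod 71)  [q = 7: ≢ 1 ✓]
None equal 1, so ord_71(11) = 70: 11 is a primitive root.

Yes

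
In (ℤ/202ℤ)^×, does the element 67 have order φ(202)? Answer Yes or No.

Yes

φ(202) = φ(2)·φ(101) = 1·100 = 100 = 2^2 · 5^2.
67 is a primitive root mod 202 iff 67^(φ(202)/q) ≢ 1 for every prime q | φ(202), i.e. q ∈ {2, 5}.
67^50 ≡ 201 (mod 202)  [q = 2: ≢ 1 ✓]
67^20 ≡ 95 (mod 202)  [q = 5: ≢ 1 ✓]
Every test exponent gives a nontrivial residue, hence 67 generates the full group.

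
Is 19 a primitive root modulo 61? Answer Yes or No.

No

φ(61) = 61 − 1 = 60 = 2^2 · 3 · 5.
It suffices to check that the order of 19 is not a proper divisor of 60: compute 19^(60/q) for q ∈ {2, 3, 5}.
19^30 ≡ 1 (mod 61)  [q = 2: ≡ 1 ✗]
19^20 ≡ 13 (mod 61)  [q = 3: ≢ 1 ✓]
19^12 ≡ 9 (mod 61)  [q = 5: ≢ 1 ✓]
The check at q = 2 fails, so 19 generates a proper subgroup.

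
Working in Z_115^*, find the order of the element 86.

ord(86) | φ(115) = φ(5·23) = (5−1)·(23−1) = 4·22 = 88 = 2^3 · 11.
Divisors of 88: 1, 2, 4, 8, 11, 22, 44, 88.
Evaluate successive powers at the divisors of 88:
86^1 ≡ 86
86^2 ≡ 36
86^4 ≡ 31
86^8 ≡ 41
86^11 ≡ 91
86^22 ≡ 1
So ord_115(86) = 22.

22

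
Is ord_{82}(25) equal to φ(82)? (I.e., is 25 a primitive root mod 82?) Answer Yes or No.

No

φ(82) = φ(2)·φ(41) = 1·40 = 40 = 2^3 · 5.
25 is a primitive root mod 82 iff 25^(φ(82)/q) ≢ 1 for every prime q | φ(82), i.e. q ∈ {2, 5}.
25^20 ≡ 1 (mod 82)  [q = 2: ≡ 1 ✗]
25^8 ≡ 37 (mod 82)  [q = 5: ≢ 1 ✓]
The check at q = 2 fails, so 25 generates a proper subgroup.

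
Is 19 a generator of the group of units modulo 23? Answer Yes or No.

Yes

φ(23) = 23 − 1 = 22 = 2 · 11.
19 is a primitive root mod 23 iff 19^(φ(23)/q) ≢ 1 for every prime q | φ(23), i.e. q ∈ {2, 11}.
19^11 ≡ 22 (mod 23)  [q = 2: ≢ 1 ✓]
19^2 ≡ 16 (mod 23)  [q = 11: ≢ 1 ✓]
Every test exponent gives a nontrivial residue, hence 19 generates the full group.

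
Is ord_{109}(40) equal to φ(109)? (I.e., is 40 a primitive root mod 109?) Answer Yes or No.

Yes

φ(109) = 109 − 1 = 108 = 2^2 · 3^3.
Test 40^(108/q) mod 109 for each prime factor q of 108:
40^54 ≡ 108 (mod 109)  [q = 2: ≢ 1 ✓]
40^36 ≡ 63 (mod 109)  [q = 3: ≢ 1 ✓]
Every test exponent gives a nontrivial residue, hence 40 generates the full group.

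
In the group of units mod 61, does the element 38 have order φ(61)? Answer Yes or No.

No

φ(61) = 61 − 1 = 60 = 2^2 · 3 · 5.
38 is a primitive root mod 61 iff 38^(φ(61)/q) ≢ 1 for every prime q | φ(61), i.e. q ∈ {2, 3, 5}.
38^30 ≡ 60 (mod 61)  [q = 2: ≢ 1 ✓]
38^20 ≡ 1 (mod 61)  [q = 3: ≡ 1 ✗]
38^12 ≡ 20 (mod 61)  [q = 5: ≢ 1 ✓]
38^20 ≡ 1 shows ord(38) | 20, strictly less than φ(61); not a primitive root.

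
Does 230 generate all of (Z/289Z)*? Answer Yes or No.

No

φ(289) = φ(17^2) = 17·(17−1) = 272 = 2^4 · 17.
Test 230^(272/q) mod 289 for each prime factor q of 272:
230^136 ≡ 1 (mod 289)  [q = 2: ≡ 1 ✗]
230^16 ≡ 188 (mod 289)  [q = 17: ≢ 1 ✓]
The check at q = 2 fails, so 230 generates a proper subgroup.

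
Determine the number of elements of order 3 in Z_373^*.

2

φ(373) = 373 − 1 = 372 = 2^2 · 3 · 31.
Since (Z/373Z)^× is cyclic of order 372, the number of elements of order d is φ(d) when d | 372 and 0 otherwise.
3 | 372, and φ(3) = 3 − 1 = 2.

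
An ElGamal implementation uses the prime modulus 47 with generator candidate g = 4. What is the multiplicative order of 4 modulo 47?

The order of 4 must divide φ(47) = 47 − 1 = 46 = 2 · 23.
Divisors of 46: 1, 2, 23, 46.
Check 4^d mod 47 for each divisor in increasing order:
4^1 ≡ 4 (mod 47)
4^2 ≡ 16 (mod 47)
4^23 ≡ 1 (mod 47) ✓
Therefore the multiplicative order of 4 modulo 47 is 23.

23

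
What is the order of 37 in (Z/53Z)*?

26

Since 37 ∈ (Z/53Z)^×, its order divides φ(53) = 53 − 1 = 52 = 2^2 · 13.
Divisors of 52: 1, 2, 4, 13, 26, 52.
Compute 37^d (mod 53) for the divisors d until we hit 1:
37^1 ≡ 37
37^2 ≡ 44
37^4 ≡ 28
37^13 ≡ 52
37^26 ≡ 1
Therefore the multiplicative order of 37 modulo 53 is 26.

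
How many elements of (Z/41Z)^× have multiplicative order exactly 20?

8

φ(41) = 41 − 1 = 40 = 2^3 · 5.
In a cyclic group of order 40, there are φ(d) elements of order d for each divisor d of 40, and zero for non-divisors.
20 = 2^2 · 5 divides 40, and φ(20) = 8.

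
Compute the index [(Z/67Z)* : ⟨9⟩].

6

ord(9) | φ(67) = 67 − 1 = 66 = 2 · 3 · 11.
Divisors of 66: 1, 2, 3, 6, 11, 22, 33, 66.
Compute 9^d (mod 67) for the divisors d until we hit 1:
9^1 ≡ 9
9^2 ≡ 14
9^3 ≡ 59
9^6 ≡ 64
9^11 ≡ 1
Thus |⟨9⟩| = ord(9) = 11.
[(Z/67Z)^× : ⟨9⟩] = 66/11 = 6.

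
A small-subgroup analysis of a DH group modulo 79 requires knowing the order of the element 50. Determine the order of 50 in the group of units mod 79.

39

ord(50) | φ(79) = 79 − 1 = 78 = 2 · 3 · 13.
Divisors of 78: 1, 2, 3, 6, 13, 26, 39, 78.
Test each divisor d:
50^1 ≡ 50 (mod 79)
50^2 ≡ 51 (mod 79)
50^3 ≡ 22 (mod 79)
50^6 ≡ 10 (mod 79)
50^13 ≡ 23 (mod 79)
50^26 ≡ 55 (mod 79)
50^39 ≡ 1 (mod 79) ✓
Therefore the multiplicative order of 50 modulo 79 is 39.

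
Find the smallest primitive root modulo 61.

φ(61) = 61 − 1 = 60 = 2^2 · 3 · 5.
g is a primitive root iff g^(60/q) ≢ 1 (mod 61) for each prime q ∈ {2, 3, 5}.
g = 2: 2^30 ≡ 60; 2^20 ≡ 47; 2^12 ≡ 9 — none is 1, so 2 is a primitive root.
So 2 is the smallest generator of (Z/61Z)^×.

2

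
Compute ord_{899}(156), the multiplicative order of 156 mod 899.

28

Since 156 ∈ (Z/899Z)^×, its order divides φ(899) = φ(29·31) = (29−1)·(31−1) = 28·30 = 840 = 2^3 · 3 · 5 · 7.
Divisors of 840: 1, 2, 3, 4, 5, 6, 7, 8, 10, 12, 14, 15, 20, 21, 24, 28, 30, 35, 40, 42, 56, 60, 70, 84, 105, 120, 140, 168, 210, 280, 420, 840.
Evaluate successive powers at the divisors of 840:
156^1 ≡ 156 (mod 899)
156^2 ≡ 63 (mod 899)
156^3 ≡ 838 (mod 899)
156^4 ≡ 373 (mod 899)
156^5 ≡ 652 (mod 899)
156^6 ≡ 125 (mod 899)
156^7 ≡ 621 (mod 899)
156^8 ≡ 683 (mod 899)
156^10 ≡ 776 (mod 899)
156^12 ≡ 342 (mod 899)
156^14 ≡ 869 (mod 899)
156^15 ≡ 714 (mod 899)
156^20 ≡ 745 (mod 899)
156^21 ≡ 249 (mod 899)
156^24 ≡ 94 (mod 899)
156^28 ≡ 1 (mod 899) ✓
Hence ord(156) = 28.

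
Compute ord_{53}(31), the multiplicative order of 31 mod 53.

The order of 31 must divide φ(53) = 53 − 1 = 52 = 2^2 · 13.
Divisors of 52: 1, 2, 4, 13, 26, 52.
Test each divisor d:
31^1 ≡ 31
31^2 ≡ 7
31^4 ≡ 49
31^13 ≡ 30
31^26 ≡ 52
31^52 ≡ 1
The smallest such exponent is 52, so the order of 31 is 52.

52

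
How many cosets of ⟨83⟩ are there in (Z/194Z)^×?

The order of 83 must divide φ(194) = φ(2)·φ(97) = 1·96 = 96 = 2^5 · 3.
Divisors of 96: 1, 2, 3, 4, 6, 8, 12, 16, 24, 32, 48, 96.
Test each divisor d:
83^1 ≡ 83 (mod 194)
83^2 ≡ 99 (mod 194)
83^3 ≡ 69 (mod 194)
83^4 ≡ 101 (mod 194)
83^6 ≡ 105 (mod 194)
83^8 ≡ 113 (mod 194)
83^12 ≡ 161 (mod 194)
83^16 ≡ 159 (mod 194)
83^24 ≡ 119 (mod 194)
83^32 ≡ 61 (mod 194)
83^48 ≡ 193 (mod 194)
83^96 ≡ 1 (mod 194) ✓
So ord_194(83) = 96, hence |⟨83⟩| = 96.
The index is φ(194) / ord(83) = 96 / 96 = 1.

1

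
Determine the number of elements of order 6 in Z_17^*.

φ(17) = 17 − 1 = 16 = 2^4.
Since (Z/17Z)^× is cyclic of order 16, the number of elements of order d is φ(d) when d | 16 and 0 otherwise.
Here 16 is not a multiple of 6, so there are no elements of order 6.

0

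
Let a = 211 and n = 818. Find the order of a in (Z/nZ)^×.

408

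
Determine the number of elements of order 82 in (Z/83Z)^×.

40

φ(83) = 83 − 1 = 82 = 2 · 41.
In a cyclic group of order 82, there are φ(d) elements of order d for each divisor d of 82, and zero for non-divisors.
82 = 2 · 41 divides 82, and φ(82) = 40.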